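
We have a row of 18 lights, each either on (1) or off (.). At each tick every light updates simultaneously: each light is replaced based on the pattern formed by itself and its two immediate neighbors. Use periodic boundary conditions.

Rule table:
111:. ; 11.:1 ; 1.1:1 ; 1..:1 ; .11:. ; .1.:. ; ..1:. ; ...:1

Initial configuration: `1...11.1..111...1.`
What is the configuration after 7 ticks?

.11..11.1...111..1
1.11..11.11...11..
.1.11..11.111..11.
..1.11..11..11..11
1..1.11..11..11..1
11..1.11..11..11..
.11..1.11..11..11.

.11..1.11..11..11.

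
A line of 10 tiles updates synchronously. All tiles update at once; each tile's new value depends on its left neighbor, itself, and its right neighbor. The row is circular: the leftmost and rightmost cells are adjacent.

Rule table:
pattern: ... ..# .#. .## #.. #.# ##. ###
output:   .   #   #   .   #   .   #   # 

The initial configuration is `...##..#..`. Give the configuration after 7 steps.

..#.#####.
.##..#####
..###.####
##.##..###
##..###.##
####.##..#
####..###.

####..###.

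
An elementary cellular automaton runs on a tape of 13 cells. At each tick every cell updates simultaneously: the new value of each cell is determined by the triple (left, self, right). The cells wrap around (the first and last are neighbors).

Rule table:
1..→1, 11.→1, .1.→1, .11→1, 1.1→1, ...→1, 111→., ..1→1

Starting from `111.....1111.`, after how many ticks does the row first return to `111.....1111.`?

2

tick 1: 1.1111111..11
tick 2: 111.....1111.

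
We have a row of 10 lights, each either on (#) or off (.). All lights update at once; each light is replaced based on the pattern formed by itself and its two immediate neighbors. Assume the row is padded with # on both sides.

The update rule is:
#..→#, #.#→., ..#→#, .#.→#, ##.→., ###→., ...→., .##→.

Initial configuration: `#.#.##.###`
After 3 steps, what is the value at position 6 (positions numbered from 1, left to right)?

step 1: ..#.......
step 2: ####.....#
step 3: ....#...#.
position 6 holds .

.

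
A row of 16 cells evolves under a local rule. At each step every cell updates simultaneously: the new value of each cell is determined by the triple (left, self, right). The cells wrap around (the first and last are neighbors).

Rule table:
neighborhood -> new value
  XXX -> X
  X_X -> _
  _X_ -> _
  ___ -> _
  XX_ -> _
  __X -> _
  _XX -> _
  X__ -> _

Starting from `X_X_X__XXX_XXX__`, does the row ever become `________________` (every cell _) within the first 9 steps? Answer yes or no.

step 1: ________X___X___
step 2: ________________
all cells are _ at step 2

yes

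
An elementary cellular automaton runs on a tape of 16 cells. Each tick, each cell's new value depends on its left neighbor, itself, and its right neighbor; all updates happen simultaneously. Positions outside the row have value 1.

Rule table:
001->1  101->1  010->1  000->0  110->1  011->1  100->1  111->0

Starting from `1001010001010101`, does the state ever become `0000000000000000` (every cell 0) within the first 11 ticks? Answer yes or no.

tick 1: 1111111011111111
tick 2: 0000001110000000
tick 3: 1000011011000001
tick 4: 1100111111100011
tick 5: 0111100000110110
tick 6: 1100110001111111
tick 7: 0111111011000000
tick 8: 1100001111100001
tick 9: 0110011000110011
tick 10: 1111111101111110
tick 11: 0000000111000011
tick 11 is 0000000111000011, still not uniform 0

no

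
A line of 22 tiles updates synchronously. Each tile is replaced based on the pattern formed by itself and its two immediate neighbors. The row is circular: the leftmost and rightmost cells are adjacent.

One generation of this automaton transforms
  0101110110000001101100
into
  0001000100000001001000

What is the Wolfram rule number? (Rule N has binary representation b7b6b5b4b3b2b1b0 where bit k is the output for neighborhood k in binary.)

8

position 4: 111 → 0  (bit 7 = 0)
position 5: 110 → 0  (bit 6 = 0)
position 2: 101 → 0  (bit 5 = 0)
position 9: 100 → 0  (bit 4 = 0)
position 3: 011 → 1  (bit 3 = 1)
position 1: 010 → 0  (bit 2 = 0)
position 0: 001 → 0  (bit 1 = 0)
position 10: 000 → 0  (bit 0 = 0)
bits b7..b0 = 00001000 = 8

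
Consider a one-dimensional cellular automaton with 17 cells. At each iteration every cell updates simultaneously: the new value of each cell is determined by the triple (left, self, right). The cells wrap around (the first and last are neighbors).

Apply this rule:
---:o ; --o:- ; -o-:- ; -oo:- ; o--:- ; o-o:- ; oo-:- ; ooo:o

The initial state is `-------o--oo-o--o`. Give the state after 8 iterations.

---------oooooo--

-ooooo-----------
--ooo--oooooooooo
---o----oooooooo-
oo---oo--oooooo--
---o------oooo---
oo---oooo--oo--oo
o--o--oo--------o
---------oooooo--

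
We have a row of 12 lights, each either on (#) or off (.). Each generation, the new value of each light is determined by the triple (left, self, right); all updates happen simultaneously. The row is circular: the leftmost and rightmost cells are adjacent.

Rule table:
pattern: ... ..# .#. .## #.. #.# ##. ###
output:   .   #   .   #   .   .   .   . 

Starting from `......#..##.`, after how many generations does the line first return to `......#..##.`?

.....#..##..
....#..##...
...#..##....
..#..##.....
.#..##......
#..##.......
..##.......#
.##.......#.
##.......#..
#.......#..#
.......#..##
......#..##.

12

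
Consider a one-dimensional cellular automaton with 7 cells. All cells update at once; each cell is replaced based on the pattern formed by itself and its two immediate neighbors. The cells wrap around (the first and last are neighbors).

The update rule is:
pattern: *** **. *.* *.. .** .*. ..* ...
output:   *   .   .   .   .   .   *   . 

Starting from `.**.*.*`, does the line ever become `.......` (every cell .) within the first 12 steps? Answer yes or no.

yes

.......
all cells are . at step 1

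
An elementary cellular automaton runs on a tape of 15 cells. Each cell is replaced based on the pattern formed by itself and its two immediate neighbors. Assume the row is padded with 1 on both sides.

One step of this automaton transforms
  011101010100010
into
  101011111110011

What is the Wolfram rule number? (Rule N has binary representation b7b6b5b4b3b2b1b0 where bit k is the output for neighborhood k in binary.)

180

position 2: 111 → 1  (bit 7 = 1)
position 3: 110 → 0  (bit 6 = 0)
position 0: 101 → 1  (bit 5 = 1)
position 10: 100 → 1  (bit 4 = 1)
position 1: 011 → 0  (bit 3 = 0)
position 5: 010 → 1  (bit 2 = 1)
position 12: 001 → 0  (bit 1 = 0)
position 11: 000 → 0  (bit 0 = 0)
bits b7..b0 = 10110100 = 180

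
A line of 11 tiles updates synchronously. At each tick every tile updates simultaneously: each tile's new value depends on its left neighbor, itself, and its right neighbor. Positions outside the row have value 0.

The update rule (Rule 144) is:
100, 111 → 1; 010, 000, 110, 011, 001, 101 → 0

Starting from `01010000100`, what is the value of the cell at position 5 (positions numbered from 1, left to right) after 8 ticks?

tick 1: 00001000010
tick 2: 00000100001
tick 3: 00000010000
tick 4: 00000001000
tick 5: 00000000100
tick 6: 00000000010
tick 7: 00000000001
tick 8: 00000000000
position 5 holds 0

0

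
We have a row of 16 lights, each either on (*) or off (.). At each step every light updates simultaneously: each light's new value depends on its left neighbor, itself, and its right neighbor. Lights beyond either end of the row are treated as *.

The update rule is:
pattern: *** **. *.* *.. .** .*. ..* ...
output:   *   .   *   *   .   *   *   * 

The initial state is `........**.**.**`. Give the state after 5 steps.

********..*..*.*
*******.*******.
******.*.*****.*
*****.***.***.*.
****.*.*.*.*.***

****.*.*.*.*.***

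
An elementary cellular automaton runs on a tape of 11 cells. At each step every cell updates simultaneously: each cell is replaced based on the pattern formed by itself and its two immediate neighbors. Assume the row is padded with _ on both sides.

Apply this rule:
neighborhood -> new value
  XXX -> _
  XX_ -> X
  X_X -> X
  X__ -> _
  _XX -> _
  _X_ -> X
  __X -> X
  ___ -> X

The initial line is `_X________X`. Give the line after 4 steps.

XX_XXXXXXXX
_XX_______X
X_X_XXXXXXX
XXXX______X

XXXX______X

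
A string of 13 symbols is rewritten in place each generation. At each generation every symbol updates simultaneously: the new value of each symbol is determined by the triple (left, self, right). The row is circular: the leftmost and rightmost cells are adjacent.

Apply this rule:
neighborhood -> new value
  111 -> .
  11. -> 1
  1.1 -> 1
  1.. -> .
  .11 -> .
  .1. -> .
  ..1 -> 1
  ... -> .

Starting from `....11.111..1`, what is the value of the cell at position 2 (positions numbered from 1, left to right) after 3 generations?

1

generation 1: ...1.11..1.1.
generation 2: ..1.1.1.1.1..
generation 3: .1.1.1.1.1...
position 2 holds 1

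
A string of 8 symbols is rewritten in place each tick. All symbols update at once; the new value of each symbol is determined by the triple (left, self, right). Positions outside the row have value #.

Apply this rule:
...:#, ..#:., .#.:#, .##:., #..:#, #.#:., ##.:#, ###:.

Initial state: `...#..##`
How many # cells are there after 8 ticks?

4

tick 1: ##.##...
tick 2: .#..###.
tick 3: .##...#.
tick 4: ..###.#.
tick 5: #...#.#.
tick 6: ###.#.#.
tick 7: ..#.#.#.
tick 8: #.#.#.#.
count of #: 4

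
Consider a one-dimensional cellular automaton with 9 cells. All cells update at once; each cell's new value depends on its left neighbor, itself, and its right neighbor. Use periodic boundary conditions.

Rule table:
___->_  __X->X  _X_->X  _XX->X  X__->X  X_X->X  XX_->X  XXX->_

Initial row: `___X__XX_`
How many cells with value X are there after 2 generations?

4

__XXXXXXX
XXX_____X
count of X: 4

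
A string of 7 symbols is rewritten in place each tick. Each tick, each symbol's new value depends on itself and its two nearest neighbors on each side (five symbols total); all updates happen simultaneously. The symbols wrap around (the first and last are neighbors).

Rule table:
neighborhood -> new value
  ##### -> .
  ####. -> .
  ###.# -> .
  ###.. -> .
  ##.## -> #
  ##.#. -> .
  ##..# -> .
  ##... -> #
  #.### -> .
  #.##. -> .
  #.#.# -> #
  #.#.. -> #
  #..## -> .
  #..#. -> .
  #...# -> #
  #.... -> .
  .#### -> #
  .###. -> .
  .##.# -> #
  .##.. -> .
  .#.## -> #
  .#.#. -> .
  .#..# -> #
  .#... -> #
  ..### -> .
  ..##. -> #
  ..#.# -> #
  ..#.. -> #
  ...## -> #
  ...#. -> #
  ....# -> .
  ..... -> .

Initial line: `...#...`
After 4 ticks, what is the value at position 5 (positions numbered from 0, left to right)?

.

..###..
.#...#.
.######
#.#....
position 5 holds .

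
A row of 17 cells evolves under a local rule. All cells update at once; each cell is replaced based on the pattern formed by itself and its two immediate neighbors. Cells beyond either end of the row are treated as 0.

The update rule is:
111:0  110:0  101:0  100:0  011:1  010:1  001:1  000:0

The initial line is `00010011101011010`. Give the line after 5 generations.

generation 1: 00110110001010010
generation 2: 01100100011010110
generation 3: 11001100110010100
generation 4: 10011001100110100
generation 5: 10110011001100100

10110011001100100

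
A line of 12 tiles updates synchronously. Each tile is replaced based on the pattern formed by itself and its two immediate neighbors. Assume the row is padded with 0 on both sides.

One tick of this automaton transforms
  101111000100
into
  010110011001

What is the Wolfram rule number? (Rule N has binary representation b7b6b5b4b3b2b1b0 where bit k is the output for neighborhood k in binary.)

position 3: 111 → 1  (bit 7 = 1)
position 5: 110 → 0  (bit 6 = 0)
position 1: 101 → 1  (bit 5 = 1)
position 6: 100 → 0  (bit 4 = 0)
position 2: 011 → 0  (bit 3 = 0)
position 0: 010 → 0  (bit 2 = 0)
position 8: 001 → 1  (bit 1 = 1)
position 7: 000 → 1  (bit 0 = 1)
bits b7..b0 = 10100011 = 163

163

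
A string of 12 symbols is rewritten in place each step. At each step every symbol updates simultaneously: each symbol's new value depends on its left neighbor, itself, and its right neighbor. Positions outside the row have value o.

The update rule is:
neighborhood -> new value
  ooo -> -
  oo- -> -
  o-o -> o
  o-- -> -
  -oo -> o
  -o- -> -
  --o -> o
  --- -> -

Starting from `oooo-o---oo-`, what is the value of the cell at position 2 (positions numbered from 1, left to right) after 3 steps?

-

step 1: ----o---oo-o
step 2: ---o---oo-oo
step 3: --o---oo-oo-
position 2 holds -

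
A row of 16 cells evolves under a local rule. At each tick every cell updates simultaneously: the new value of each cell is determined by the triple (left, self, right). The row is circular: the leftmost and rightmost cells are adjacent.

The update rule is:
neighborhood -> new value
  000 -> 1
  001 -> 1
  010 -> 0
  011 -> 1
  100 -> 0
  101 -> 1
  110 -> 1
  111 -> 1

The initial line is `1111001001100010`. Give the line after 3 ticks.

1111010011101101
1111100111111111
1111101111111111

1111101111111111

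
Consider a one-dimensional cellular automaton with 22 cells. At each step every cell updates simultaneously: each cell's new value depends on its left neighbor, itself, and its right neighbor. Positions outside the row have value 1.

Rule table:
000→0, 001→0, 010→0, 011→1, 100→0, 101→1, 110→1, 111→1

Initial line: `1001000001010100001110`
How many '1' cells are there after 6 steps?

5

1000000000101000001111
1000000000010000001111
1000000000000000001111
1000000000000000001111  (fixed point — unchanged through step 6)
count of 1: 5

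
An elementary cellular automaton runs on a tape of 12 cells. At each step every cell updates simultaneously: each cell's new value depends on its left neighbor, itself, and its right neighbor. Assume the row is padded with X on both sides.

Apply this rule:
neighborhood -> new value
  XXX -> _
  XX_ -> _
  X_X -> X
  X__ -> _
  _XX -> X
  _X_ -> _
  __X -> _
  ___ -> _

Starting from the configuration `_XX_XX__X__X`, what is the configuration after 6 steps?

step 1: XX_XX______X
step 2: __XX_______X
step 3: __X________X
step 4: ___________X
step 5: ___________X  (fixed point — unchanged through step 6)

___________X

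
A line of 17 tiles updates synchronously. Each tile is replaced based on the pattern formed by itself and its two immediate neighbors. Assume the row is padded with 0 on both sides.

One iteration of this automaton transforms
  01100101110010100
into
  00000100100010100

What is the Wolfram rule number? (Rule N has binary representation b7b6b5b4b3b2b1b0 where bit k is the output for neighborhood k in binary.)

position 8: 111 → 1  (bit 7 = 1)
position 2: 110 → 0  (bit 6 = 0)
position 6: 101 → 0  (bit 5 = 0)
position 3: 100 → 0  (bit 4 = 0)
position 1: 011 → 0  (bit 3 = 0)
position 5: 010 → 1  (bit 2 = 1)
position 0: 001 → 0  (bit 1 = 0)
position 16: 000 → 0  (bit 0 = 0)
bits b7..b0 = 10000100 = 132

132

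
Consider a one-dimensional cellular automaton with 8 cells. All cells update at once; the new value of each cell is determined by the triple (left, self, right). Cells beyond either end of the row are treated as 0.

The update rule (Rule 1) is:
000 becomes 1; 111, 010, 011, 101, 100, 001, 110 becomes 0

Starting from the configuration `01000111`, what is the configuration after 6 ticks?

11000111

00010000
11000111
00010000  (repeats tick 1; period 2)
tick 6: 11000111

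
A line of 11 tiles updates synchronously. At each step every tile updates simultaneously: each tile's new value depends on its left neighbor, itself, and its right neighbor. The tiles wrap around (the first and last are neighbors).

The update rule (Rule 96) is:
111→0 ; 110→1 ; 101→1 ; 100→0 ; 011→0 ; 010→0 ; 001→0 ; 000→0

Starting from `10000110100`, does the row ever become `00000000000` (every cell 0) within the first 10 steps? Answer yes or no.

yes

00000011000
00000001000
00000000000
all cells are 0 at step 3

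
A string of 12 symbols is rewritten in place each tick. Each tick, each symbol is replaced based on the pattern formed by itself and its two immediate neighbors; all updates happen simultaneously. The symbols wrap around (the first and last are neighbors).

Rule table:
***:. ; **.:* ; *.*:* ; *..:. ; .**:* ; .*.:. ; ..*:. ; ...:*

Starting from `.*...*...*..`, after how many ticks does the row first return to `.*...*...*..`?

2

...*...*...*
.*...*...*..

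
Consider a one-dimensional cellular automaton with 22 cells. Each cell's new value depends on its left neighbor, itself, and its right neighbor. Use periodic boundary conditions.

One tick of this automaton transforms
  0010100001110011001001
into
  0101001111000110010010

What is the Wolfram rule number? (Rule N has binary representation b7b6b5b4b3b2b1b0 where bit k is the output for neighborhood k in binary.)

43

position 10: 111 → 0  (bit 7 = 0)
position 11: 110 → 0  (bit 6 = 0)
position 3: 101 → 1  (bit 5 = 1)
position 0: 100 → 0  (bit 4 = 0)
position 9: 011 → 1  (bit 3 = 1)
position 2: 010 → 0  (bit 2 = 0)
position 1: 001 → 1  (bit 1 = 1)
position 6: 000 → 1  (bit 0 = 1)
bits b7..b0 = 00101011 = 43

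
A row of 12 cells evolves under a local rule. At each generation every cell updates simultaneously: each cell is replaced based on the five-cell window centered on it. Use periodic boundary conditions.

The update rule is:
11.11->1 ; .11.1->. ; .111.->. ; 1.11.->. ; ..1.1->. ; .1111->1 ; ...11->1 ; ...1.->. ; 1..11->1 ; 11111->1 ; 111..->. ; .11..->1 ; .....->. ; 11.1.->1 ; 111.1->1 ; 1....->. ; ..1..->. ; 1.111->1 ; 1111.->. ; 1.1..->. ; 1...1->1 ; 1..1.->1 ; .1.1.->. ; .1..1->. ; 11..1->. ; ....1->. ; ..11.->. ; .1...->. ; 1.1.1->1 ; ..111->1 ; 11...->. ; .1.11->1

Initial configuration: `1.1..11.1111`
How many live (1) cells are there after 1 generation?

generation 1: 11..1..1111.
count of 1: 7

7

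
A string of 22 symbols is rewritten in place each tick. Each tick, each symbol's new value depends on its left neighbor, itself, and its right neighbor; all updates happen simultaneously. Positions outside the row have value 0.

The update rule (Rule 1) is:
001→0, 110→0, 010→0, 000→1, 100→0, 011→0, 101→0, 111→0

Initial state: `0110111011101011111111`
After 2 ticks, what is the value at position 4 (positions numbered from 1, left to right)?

1

0000000000000000000000
1111111111111111111111
position 4 holds 1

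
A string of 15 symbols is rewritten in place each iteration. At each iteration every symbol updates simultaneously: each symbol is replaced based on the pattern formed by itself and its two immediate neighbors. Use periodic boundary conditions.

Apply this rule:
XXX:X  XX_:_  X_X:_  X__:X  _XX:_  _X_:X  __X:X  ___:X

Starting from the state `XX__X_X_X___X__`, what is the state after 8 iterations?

__XXX_X_XXXXXXX
XX_X__X__XXXXX_
___XXXXXX_XXX__
XXX_XXXX___X_XX
XX___XX_XXXX__X
X_XXX____XX_XX_
X__X_XXXX______
XXXX__XX_XXXXXX

XXXX__XX_XXXXXX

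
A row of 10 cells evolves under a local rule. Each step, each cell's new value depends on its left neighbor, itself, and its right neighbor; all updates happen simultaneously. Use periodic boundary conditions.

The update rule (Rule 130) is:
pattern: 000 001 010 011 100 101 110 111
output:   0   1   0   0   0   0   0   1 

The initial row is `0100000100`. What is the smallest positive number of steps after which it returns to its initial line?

1000001000
0000010001
0000100010
0001000100
0010001000
0100010000
1000100000
0001000001
0010000010
0100000100

10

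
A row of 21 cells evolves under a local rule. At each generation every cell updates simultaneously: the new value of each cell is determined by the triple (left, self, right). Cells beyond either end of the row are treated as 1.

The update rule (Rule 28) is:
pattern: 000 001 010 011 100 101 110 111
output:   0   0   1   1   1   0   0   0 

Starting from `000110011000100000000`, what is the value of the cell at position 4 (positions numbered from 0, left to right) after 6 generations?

0

generation 1: 100101010100110000000
generation 2: 010101010110101000000
generation 3: 010101010100101100000
generation 4: 010101010110101010000
generation 5: 010101010100101011000
generation 6: 010101010110101010100
position 4 holds 0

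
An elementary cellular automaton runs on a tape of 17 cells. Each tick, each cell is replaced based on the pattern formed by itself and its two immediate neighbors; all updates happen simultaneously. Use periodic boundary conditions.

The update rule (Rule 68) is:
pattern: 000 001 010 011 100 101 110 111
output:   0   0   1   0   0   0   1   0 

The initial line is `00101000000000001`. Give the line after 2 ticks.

00101000000000001

00101000000000001  (fixed point — unchanged through tick 2)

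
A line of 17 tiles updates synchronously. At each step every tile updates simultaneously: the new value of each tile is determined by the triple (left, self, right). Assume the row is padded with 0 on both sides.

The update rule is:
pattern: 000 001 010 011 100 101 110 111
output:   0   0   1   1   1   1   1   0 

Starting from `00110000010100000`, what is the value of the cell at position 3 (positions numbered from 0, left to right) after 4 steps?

00111000011110000
00101100010011000
00111110011011100
00100011011110110
position 3 holds 0

0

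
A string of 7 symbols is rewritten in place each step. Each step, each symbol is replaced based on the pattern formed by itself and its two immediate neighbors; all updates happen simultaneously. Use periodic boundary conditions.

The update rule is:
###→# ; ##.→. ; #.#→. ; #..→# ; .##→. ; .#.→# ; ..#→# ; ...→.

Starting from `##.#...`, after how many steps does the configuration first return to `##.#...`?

7

step 1: ...##.#
step 2: #.#...#
step 3: ..##.#.
step 4: .#...##
step 5: .##.#..
step 6: #...##.
step 7: ##.#...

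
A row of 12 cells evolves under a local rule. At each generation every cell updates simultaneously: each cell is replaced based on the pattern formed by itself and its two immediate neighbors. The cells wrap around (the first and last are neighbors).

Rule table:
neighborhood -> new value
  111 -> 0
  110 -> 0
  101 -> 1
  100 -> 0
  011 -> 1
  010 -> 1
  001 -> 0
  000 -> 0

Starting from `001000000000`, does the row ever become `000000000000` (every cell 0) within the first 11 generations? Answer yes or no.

no

generation 1: 001000000000  (fixed point — unchanged through generation 11)
generation 11 is 001000000000, still not uniform 0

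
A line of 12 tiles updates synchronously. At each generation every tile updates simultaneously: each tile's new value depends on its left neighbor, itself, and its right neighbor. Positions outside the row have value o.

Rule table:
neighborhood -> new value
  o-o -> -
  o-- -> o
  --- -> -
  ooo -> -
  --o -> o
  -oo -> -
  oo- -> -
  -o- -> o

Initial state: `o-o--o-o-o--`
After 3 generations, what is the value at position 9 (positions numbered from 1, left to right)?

o

--oooo-o-ooo
oo-----o----
--o---ooo--o
position 9 holds o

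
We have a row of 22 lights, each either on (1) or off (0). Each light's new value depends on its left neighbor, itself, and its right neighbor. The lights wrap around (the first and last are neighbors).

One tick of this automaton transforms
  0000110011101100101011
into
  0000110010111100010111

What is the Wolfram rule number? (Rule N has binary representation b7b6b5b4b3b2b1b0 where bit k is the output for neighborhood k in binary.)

position 9: 111 → 0  (bit 7 = 0)
position 5: 110 → 1  (bit 6 = 1)
position 11: 101 → 1  (bit 5 = 1)
position 0: 100 → 0  (bit 4 = 0)
position 4: 011 → 1  (bit 3 = 1)
position 16: 010 → 0  (bit 2 = 0)
position 3: 001 → 0  (bit 1 = 0)
position 1: 000 → 0  (bit 0 = 0)
bits b7..b0 = 01101000 = 104

104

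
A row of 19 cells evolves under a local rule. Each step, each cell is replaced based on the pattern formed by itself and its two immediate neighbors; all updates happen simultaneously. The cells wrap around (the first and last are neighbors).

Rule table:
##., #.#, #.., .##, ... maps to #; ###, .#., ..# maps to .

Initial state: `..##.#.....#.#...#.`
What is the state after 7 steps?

.#.....##.##.######

#.###.####..#.##..#
###.###..##..####.#
..###.##.###.#..###
#.#.######.##.#.#.#
##.##....#####.#.##
.#######.#...##.##.
.#.....##.##.######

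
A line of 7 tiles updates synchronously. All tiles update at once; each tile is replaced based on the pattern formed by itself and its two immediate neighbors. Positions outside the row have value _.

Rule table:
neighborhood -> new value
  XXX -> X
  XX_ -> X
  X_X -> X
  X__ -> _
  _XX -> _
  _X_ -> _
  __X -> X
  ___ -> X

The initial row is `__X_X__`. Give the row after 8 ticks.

XX_X__X
_XX__X_
X_X_X__
_X_X__X
X_X__X_
_X__X__
X__X__X
__X__X_

__X__X_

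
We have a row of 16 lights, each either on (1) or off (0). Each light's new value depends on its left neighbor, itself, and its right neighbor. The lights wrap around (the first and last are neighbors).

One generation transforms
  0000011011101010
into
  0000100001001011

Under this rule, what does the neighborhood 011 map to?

0

At position 5 the neighborhood is 011; the next row has 0 there.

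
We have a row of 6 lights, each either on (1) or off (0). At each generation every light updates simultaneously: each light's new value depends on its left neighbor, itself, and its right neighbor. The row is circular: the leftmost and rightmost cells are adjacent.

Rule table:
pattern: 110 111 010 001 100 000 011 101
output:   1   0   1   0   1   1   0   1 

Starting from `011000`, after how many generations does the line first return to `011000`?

6

generation 1: 001111
generation 2: 100001
generation 3: 111100
generation 4: 000110
generation 5: 110011
generation 6: 011000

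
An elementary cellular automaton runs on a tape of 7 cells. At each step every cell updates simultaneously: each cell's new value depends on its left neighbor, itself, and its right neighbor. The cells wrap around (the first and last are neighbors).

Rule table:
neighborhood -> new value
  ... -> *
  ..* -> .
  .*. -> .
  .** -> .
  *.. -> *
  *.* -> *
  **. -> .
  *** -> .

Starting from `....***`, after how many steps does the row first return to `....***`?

step 1: ***....
step 2: ...***.
step 3: **....*
step 4: ..***..
step 5: *....**
step 6: .***...
step 7: ....***

7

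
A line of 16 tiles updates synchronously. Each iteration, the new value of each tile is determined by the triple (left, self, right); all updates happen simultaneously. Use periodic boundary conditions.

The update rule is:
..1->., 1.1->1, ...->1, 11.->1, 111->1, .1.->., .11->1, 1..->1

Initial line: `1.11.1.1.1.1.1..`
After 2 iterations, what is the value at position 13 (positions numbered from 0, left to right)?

.1111.1.1.1.1.1.
.11111.1.1.1.1.1
position 13 holds 1

1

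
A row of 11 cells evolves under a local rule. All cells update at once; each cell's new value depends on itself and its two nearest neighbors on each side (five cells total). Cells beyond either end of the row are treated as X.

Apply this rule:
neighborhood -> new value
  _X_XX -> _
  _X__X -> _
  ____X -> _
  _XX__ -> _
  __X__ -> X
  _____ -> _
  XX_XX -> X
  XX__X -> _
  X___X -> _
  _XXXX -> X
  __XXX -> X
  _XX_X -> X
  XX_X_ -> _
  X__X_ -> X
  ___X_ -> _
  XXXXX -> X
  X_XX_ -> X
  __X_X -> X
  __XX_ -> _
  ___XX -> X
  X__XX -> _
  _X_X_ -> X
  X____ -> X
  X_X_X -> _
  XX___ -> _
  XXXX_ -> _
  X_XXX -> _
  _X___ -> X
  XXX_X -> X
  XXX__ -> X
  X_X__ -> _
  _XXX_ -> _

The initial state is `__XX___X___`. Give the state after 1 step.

_______XX_X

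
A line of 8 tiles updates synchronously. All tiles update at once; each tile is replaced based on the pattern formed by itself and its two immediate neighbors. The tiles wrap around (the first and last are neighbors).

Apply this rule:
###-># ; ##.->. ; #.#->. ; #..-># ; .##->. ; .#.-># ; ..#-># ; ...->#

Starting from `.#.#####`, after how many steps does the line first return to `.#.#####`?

.#..###.
####.#.#
###..#..
.#.#####

4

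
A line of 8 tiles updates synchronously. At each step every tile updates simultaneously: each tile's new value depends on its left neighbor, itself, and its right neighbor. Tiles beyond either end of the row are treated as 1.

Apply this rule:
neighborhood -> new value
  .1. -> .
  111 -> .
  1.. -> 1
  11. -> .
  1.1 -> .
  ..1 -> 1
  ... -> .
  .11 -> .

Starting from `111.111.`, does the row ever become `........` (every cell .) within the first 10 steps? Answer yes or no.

........
all cells are . at step 1

yes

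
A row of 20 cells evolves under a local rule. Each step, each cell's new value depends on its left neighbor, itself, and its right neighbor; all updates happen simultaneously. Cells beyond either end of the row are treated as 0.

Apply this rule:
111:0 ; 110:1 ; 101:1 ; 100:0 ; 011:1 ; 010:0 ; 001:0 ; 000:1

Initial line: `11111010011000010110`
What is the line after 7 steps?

11111011011011000100

10001100011011001110
00101101011111001010
10011110110001000100
00010011110100010001
11000010011001000100
11011000011000010001
11111011011011000100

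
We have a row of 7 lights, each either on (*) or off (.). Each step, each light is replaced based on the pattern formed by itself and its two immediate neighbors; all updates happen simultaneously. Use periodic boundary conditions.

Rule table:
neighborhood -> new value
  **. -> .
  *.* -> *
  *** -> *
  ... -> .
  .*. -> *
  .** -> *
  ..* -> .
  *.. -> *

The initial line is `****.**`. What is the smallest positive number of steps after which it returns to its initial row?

step 1: ***.***
step 2: **.****
step 3: *.*****
step 4: .******
step 5: ******.
step 6: *****.*
step 7: ****.**

7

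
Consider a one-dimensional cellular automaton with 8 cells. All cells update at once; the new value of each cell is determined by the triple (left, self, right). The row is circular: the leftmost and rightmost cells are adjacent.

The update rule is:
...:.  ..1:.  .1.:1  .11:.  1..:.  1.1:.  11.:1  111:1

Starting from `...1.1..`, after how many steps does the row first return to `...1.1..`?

step 1: ...1.1..

1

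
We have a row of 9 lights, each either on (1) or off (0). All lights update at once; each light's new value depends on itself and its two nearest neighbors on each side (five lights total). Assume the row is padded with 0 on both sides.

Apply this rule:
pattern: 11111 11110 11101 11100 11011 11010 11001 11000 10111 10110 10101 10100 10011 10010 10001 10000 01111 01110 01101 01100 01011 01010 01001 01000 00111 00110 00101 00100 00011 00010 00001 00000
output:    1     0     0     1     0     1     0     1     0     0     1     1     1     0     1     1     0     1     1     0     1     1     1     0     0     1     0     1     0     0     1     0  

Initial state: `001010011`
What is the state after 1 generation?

100111110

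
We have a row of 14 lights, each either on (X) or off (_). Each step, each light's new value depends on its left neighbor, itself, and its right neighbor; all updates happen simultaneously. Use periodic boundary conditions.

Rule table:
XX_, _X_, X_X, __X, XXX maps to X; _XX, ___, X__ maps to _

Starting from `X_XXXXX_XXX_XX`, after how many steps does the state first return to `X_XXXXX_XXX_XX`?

14

XX_XXXXX_XXX_X
XXX_XXXXX_XXX_
_XXX_XXXXX_XXX
X_XXX_XXXXX_XX
XX_XXX_XXXXX_X
XXX_XXX_XXXXX_
_XXX_XXX_XXXXX
X_XXX_XXX_XXXX
XX_XXX_XXX_XXX
XXX_XXX_XXX_XX
XXXX_XXX_XXX_X
XXXXX_XXX_XXX_
_XXXXX_XXX_XXX
X_XXXXX_XXX_XX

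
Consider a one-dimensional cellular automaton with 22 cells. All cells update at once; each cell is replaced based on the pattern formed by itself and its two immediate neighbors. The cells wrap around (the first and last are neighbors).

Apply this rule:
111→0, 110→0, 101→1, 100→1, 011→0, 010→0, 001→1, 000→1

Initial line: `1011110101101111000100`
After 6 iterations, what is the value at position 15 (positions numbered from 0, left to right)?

1

0100001010010000111011
1011110101101111000100  (repeats iteration 0; period 2)
iteration 6: 1011110101101111000100
position 15 holds 1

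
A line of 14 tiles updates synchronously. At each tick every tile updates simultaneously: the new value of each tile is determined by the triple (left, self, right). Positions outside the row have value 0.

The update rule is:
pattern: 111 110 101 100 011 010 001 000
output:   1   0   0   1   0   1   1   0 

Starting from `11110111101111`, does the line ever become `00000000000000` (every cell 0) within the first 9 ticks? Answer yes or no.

01100011000110
10010100101001
11110111101111  (repeats tick 0; period 3)
tick 9: 11110111101111
tick 9 is 11110111101111, still not uniform 0

no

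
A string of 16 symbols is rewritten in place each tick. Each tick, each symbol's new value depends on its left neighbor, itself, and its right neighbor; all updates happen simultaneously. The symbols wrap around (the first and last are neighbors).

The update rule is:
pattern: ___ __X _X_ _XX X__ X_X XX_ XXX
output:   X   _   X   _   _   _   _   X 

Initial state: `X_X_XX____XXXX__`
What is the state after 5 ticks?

tick 1: X_X____XX__XX___
tick 2: X_X_XX________X_
tick 3: X_X____XXXXXX_X_
tick 4: X_X_XX__XXXX__X_
tick 5: X_X______XX___X_

X_X______XX___X_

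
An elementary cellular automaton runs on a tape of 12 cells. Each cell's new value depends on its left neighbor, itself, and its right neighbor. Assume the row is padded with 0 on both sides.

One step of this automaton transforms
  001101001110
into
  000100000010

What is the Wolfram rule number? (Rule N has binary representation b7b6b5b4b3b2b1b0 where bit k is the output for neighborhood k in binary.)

position 9: 111 → 0  (bit 7 = 0)
position 3: 110 → 1  (bit 6 = 1)
position 4: 101 → 0  (bit 5 = 0)
position 6: 100 → 0  (bit 4 = 0)
position 2: 011 → 0  (bit 3 = 0)
position 5: 010 → 0  (bit 2 = 0)
position 1: 001 → 0  (bit 1 = 0)
position 0: 000 → 0  (bit 0 = 0)
bits b7..b0 = 01000000 = 64

64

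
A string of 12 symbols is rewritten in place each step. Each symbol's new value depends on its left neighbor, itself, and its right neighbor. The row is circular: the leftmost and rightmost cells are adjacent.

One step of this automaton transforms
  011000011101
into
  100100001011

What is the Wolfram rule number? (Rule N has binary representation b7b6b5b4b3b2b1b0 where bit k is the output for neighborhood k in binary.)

position 8: 111 → 1  (bit 7 = 1)
position 2: 110 → 0  (bit 6 = 0)
position 0: 101 → 1  (bit 5 = 1)
position 3: 100 → 1  (bit 4 = 1)
position 1: 011 → 0  (bit 3 = 0)
position 11: 010 → 1  (bit 2 = 1)
position 6: 001 → 0  (bit 1 = 0)
position 4: 000 → 0  (bit 0 = 0)
bits b7..b0 = 10110100 = 180

180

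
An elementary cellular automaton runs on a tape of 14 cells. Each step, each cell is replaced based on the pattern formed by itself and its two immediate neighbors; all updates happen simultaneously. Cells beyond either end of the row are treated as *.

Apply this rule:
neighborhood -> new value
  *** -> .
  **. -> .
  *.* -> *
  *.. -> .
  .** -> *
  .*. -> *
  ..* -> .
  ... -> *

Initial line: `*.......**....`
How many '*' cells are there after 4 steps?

step 1: ..*****.*..**.
step 2: ..*....**..*.*
step 3: ..*.**.*...***
step 4: ..***.**.*.*..
count of *: 7

7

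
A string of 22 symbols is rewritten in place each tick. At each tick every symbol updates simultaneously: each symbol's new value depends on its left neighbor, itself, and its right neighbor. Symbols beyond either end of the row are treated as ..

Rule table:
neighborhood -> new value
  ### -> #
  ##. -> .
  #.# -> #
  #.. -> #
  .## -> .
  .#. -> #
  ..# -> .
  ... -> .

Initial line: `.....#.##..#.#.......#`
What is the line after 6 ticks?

.....##..#.####......#
.......#.##.##.#.....#
.......##..#..###....#
.........#.##..#.#...#
.........##..#.####..#
...........#.##.##.#.#

...........#.##.##.#.#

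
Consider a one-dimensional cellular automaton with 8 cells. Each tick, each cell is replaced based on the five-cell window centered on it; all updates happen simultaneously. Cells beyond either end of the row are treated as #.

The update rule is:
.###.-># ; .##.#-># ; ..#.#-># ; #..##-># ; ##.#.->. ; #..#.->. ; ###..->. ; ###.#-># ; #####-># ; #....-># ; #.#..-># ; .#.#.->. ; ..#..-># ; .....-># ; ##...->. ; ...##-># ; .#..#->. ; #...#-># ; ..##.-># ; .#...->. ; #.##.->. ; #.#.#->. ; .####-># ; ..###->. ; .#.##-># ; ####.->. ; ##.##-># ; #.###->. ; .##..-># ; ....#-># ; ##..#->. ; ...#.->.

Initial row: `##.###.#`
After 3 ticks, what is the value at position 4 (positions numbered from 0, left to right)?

tick 1: .##.###.
tick 2: #.##.###
tick 3: ##.##.##
position 4 holds #

#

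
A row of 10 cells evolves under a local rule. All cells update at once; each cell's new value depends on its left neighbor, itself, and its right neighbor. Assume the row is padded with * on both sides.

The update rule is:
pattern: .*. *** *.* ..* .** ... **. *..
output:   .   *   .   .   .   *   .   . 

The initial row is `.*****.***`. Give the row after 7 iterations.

.***....*.

..***...**
...*..*..*
.*........
...******.
.*..****..
.....**...
.***....*.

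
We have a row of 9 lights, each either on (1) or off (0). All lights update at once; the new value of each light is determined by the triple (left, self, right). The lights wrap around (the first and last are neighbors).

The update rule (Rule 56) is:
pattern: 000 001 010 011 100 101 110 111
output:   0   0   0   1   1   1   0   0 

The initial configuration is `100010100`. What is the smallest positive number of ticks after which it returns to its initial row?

9

tick 1: 010001010
tick 2: 001000101
tick 3: 100100010
tick 4: 010010001
tick 5: 101001000
tick 6: 010100100
tick 7: 001010010
tick 8: 000101001
tick 9: 100010100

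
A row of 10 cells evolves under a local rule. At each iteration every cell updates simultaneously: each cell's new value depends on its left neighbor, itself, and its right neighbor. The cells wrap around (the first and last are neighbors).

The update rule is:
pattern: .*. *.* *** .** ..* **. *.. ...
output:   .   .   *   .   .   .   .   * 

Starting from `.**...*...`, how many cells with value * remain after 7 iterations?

....*...**
.**...*...  (repeats iteration 0; period 2)
iteration 7: ....*...**
count of *: 3

3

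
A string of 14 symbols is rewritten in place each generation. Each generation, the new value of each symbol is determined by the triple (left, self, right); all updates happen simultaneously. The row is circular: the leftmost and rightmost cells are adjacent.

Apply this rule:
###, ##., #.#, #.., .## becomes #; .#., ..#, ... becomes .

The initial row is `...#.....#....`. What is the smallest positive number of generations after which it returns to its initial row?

....#.....#...
.....#.....#..
......#.....#.
.......#.....#
#.......#.....
.#.......#....
..#.......#...
...#.......#..
....#.......#.
.....#.......#
#.....#.......
.#.....#......
..#.....#.....
...#.....#....

14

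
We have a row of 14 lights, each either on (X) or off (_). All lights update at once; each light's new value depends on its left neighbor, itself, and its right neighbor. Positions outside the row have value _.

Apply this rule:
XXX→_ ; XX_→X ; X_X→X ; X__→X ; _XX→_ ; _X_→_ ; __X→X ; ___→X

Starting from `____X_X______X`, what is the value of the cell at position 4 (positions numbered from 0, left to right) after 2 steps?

step 1: XXXX_X_XXXXXX_
step 2: ___XX_X_____XX
position 4 holds X

X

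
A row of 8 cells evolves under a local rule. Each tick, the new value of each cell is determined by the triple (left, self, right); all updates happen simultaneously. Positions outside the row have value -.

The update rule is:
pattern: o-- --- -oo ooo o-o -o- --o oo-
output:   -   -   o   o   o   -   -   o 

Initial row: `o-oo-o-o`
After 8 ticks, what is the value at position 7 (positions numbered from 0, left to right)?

-oooo-o-
-ooooo--
-ooooo--  (fixed point — unchanged through tick 8)
position 7 holds -

-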